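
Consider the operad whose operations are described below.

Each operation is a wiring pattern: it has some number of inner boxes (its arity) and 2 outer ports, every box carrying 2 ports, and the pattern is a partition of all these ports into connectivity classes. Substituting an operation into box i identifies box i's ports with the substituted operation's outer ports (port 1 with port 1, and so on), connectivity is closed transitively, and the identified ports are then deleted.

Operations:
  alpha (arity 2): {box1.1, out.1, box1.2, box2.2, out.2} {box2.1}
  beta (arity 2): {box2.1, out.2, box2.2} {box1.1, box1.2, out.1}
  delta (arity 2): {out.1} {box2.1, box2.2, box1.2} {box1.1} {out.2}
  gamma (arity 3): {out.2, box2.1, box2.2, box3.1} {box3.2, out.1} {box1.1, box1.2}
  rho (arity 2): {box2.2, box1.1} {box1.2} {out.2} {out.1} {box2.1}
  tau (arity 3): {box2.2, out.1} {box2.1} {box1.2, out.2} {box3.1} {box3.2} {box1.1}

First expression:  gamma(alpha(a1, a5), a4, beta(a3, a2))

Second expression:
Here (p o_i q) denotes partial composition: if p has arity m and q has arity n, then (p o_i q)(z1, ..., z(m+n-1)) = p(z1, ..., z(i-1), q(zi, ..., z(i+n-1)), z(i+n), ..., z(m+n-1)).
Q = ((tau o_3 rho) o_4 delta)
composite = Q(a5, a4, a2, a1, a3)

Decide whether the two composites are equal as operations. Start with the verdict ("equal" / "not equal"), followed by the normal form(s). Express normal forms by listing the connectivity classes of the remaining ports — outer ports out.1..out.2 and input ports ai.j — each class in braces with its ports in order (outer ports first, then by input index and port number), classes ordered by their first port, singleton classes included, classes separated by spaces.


In normal form, the first expression is {out.1, a2.1, a2.2} {out.2, a3.1, a3.2, a4.1, a4.2} {a1.1, a1.2, a5.2} {a5.1}
In normal form, the second expression is {out.1, a4.2} {out.2, a5.2} {a1.1} {a1.2, a3.1, a3.2} {a2.1} {a2.2} {a4.1} {a5.1}
The normal forms differ: not equal.

not equal; first: {out.1, a2.1, a2.2} {out.2, a3.1, a3.2, a4.1, a4.2} {a1.1, a1.2, a5.2} {a5.1}; second: {out.1, a4.2} {out.2, a5.2} {a1.1} {a1.2, a3.1, a3.2} {a2.1} {a2.2} {a4.1} {a5.1}


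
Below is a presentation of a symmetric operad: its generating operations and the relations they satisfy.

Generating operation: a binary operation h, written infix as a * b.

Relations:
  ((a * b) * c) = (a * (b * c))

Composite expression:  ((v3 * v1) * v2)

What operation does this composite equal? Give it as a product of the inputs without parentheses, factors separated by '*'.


v3 * v1 * v2

The h-tree's shape is irrelevant; the v-reading-order decides.
(v3 * v1) unparenthesizes to v3 * v1
((v3 * v1) * v2) unparenthesizes to v3 * v1 * v2


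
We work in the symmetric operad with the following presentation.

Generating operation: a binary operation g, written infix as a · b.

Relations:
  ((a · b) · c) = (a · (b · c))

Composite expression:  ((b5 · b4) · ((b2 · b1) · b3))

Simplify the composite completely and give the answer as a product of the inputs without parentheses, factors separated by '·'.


b5 · b4 · b2 · b1 · b3

Associativity of g dissolves the nesting; only the b-input order survives.
(b5 · b4) flattens to b5 · b4
(b2 · b1) flattens to b2 · b1
((b2 · b1) · b3) flattens to b2 · b1 · b3
((b5 · b4) · ((b2 · b1) · b3)) flattens to b5 · b4 · b2 · b1 · b3


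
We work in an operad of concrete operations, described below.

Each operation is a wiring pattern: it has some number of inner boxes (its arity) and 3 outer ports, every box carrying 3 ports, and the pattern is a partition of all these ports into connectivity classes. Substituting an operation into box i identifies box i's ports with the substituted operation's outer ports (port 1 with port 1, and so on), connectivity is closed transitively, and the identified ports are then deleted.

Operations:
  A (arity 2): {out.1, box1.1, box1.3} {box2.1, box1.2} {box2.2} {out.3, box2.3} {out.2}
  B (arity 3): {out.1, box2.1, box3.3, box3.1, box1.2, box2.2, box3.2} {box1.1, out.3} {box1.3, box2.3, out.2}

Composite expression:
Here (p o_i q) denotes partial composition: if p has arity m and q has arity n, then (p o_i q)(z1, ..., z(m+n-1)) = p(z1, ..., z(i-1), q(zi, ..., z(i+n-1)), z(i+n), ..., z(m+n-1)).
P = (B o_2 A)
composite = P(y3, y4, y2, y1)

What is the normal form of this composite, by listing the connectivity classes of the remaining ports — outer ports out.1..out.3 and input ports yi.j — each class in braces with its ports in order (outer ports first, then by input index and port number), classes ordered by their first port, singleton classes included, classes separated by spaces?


Two ports join when wires chain via B-identified ports.
A over (y4, y2) gives {out.1, y4.1, y4.3} {out.2} {out.3, y2.3} {y2.1, y4.2} {y2.2}, out.j being that stage's outer ports
B over (y3, y4, y2, y1) gives {out.1, y1.1, y1.2, y1.3, y3.2, y4.1, y4.3} {out.2, y2.3, y3.3} {out.3, y3.1} {y2.1, y4.2} {y2.2}, out.j being that stage's outer ports

{out.1, y1.1, y1.2, y1.3, y3.2, y4.1, y4.3} {out.2, y2.3, y3.3} {out.3, y3.1} {y2.1, y4.2} {y2.2}


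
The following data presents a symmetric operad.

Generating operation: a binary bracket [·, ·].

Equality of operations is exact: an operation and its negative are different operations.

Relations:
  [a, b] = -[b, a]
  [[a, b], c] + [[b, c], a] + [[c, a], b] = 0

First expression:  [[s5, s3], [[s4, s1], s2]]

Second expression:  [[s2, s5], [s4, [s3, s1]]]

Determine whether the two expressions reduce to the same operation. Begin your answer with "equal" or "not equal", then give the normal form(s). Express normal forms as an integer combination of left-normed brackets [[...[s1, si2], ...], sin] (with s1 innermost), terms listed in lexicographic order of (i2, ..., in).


not equal; first: -[[[[s1, s4], s2], s3], s5] + [[[[s1, s4], s2], s5], s3]; second: -[[[[s1, s3], s4], s2], s5] + [[[[s1, s3], s4], s5], s2]


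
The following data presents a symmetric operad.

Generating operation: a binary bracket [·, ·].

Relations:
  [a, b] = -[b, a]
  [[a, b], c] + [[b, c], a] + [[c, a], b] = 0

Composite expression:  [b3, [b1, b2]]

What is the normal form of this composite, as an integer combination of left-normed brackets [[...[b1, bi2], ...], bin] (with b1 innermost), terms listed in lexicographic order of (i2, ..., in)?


-[[b1, b2], b3]

In the tensor algebra, words opening b1 carry the b1-anchored form.
Composite bracket: [b3, [b1, b2]]
Expanding via [a, b] = ab - ba: 4 signed words (2^2 = 4).
The b1-initial words carry the normal form:
  sign of b1b2b3 is -1, so it contributes -[[b1, b2], b3]


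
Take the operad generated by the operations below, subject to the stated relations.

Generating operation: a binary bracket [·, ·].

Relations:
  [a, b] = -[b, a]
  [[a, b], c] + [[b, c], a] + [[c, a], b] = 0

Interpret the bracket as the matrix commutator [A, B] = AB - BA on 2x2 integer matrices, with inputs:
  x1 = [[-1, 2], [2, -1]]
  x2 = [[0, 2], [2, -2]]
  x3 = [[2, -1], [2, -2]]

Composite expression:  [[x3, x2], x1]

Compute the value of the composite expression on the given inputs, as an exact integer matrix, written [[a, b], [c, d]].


[[28, -24], [24, -28]]


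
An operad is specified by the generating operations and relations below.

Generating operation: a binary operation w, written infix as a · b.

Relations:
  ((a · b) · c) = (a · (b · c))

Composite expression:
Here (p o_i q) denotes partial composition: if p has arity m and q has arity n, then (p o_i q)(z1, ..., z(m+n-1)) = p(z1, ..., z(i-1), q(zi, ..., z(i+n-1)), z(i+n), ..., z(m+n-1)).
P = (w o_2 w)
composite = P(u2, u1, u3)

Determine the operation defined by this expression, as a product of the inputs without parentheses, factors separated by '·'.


u2 · u1 · u3


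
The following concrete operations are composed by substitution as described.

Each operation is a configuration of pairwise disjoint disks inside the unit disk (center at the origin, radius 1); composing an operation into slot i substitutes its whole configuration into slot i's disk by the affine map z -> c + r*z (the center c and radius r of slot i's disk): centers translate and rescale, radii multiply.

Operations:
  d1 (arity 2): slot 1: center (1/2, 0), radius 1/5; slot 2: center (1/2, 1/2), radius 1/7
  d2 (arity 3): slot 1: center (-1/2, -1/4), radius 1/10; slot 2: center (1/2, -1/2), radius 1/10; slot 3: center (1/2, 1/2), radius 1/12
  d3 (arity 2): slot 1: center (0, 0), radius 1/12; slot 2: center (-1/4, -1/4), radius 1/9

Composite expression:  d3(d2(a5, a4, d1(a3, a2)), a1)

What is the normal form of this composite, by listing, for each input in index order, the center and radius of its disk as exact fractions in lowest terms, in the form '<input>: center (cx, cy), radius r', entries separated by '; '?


a1: center (-1/4, -1/4), radius 1/9; a2: center (13/288, 13/288), radius 1/1008; a3: center (13/288, 1/24), radius 1/720; a4: center (1/24, -1/24), radius 1/120; a5: center (-1/24, -1/48), radius 1/120

Follow each a-input down from d3: c' goes to c + r*c', radius to r*r'.
tracing a5 down its 2-map path: center (-1/24, -1/48), radius 1/120
tracing a4 down its 2-map path: center (1/24, -1/24), radius 1/120
tracing a3 down its 3-map path: center (13/288, 1/24), radius 1/720
tracing a2 down its 3-map path: center (13/288, 13/288), radius 1/1008
tracing a1 down its 1-map path: center (-1/4, -1/4), radius 1/9


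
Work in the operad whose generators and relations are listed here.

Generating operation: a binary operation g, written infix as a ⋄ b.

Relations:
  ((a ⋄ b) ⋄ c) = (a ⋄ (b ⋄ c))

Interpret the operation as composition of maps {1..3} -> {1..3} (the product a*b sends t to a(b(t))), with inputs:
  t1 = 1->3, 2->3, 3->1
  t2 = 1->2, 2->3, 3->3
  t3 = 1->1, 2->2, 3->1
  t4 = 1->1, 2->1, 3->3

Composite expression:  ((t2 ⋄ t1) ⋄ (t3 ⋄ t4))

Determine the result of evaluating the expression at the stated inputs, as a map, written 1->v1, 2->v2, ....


(t2 ⋄ t1) = 1->3, 2->3, 3->2
(t3 ⋄ t4) = 1->1, 2->1, 3->1
((t2 ⋄ t1) ⋄ (t3 ⋄ t4)) = 1->3, 2->3, 3->3

1->3, 2->3, 3->3


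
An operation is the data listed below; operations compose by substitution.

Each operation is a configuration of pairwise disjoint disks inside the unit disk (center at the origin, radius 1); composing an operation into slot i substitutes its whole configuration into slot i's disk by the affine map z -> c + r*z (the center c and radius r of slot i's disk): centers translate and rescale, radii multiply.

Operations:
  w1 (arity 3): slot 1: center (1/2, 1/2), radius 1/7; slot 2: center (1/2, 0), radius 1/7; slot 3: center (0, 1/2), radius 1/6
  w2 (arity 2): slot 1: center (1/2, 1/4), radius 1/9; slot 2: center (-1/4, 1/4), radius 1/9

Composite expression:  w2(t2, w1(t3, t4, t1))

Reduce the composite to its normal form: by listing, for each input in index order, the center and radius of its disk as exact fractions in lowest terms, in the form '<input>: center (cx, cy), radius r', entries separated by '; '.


t1: center (-1/4, 11/36), radius 1/54; t2: center (1/2, 1/4), radius 1/9; t3: center (-7/36, 11/36), radius 1/63; t4: center (-7/36, 1/4), radius 1/63

Each t-disk chains the slot maps above it in w2; radii multiply.
input t2: composing its 1 substitution step yields center (1/2, 1/4), radius 1/9
input t3: composing its 2 substitution steps yields center (-7/36, 11/36), radius 1/63
input t4: composing its 2 substitution steps yields center (-7/36, 1/4), radius 1/63
input t1: composing its 2 substitution steps yields center (-1/4, 11/36), radius 1/54


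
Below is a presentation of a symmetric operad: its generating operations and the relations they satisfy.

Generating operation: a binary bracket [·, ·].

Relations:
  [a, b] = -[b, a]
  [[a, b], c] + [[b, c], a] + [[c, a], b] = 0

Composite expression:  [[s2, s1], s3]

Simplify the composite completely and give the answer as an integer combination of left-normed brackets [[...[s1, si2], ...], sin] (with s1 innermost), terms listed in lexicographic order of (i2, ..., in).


-[[s1, s2], s3]

Expand each bracket as ab - ba; the s1-initial words give the coefficients.
Composite bracket: [[s2, s1], s3]
Applying ab - ba throughout gives 4 signed words (2^2 = 4).
The s1-initial words carry the normal form:
  from s1s2s3, sign -1: term -[[s1, s2], s3]


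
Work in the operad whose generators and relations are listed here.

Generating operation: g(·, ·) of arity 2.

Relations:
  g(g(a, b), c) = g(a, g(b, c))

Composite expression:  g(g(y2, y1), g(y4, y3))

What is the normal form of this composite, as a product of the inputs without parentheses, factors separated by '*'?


Under associativity of g, the answer is the y's in reading order.
g(y2, y1) spells out as y2 * y1
g(y4, y3) spells out as y4 * y3
g(g(y2, y1), g(y4, y3)) spells out as y2 * y1 * y4 * y3

y2 * y1 * y4 * y3


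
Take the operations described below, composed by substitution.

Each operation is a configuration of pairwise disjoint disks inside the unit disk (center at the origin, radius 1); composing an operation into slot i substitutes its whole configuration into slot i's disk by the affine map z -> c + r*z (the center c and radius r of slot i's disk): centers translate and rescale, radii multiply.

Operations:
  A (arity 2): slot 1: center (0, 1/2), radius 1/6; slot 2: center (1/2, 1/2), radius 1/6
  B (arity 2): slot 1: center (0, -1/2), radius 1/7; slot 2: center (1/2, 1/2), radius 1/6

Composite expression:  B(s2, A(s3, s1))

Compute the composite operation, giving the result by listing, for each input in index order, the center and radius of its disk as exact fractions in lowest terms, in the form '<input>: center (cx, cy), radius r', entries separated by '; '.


s1: center (7/12, 7/12), radius 1/36; s2: center (0, -1/2), radius 1/7; s3: center (1/2, 7/12), radius 1/36

Each s-disk chains the slot maps above it in B; radii multiply.
s2 passes through 1 substitution, ending at center (0, -1/2), radius 1/7
s3 passes through 2 substitutions, ending at center (1/2, 7/12), radius 1/36
s1 passes through 2 substitutions, ending at center (7/12, 7/12), radius 1/36


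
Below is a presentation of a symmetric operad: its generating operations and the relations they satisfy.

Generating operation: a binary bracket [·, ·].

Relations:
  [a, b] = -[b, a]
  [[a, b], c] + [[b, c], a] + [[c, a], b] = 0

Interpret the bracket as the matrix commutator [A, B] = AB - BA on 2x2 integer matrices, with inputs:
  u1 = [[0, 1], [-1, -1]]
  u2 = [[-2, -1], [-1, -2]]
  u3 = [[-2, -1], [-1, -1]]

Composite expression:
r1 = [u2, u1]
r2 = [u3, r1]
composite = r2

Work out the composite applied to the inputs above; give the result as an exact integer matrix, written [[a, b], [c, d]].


[u2, u1] = [[2, 1], [-1, -2]]
[u3, [u2, u1]] = [[2, 3], [-5, -2]]

[[2, 3], [-5, -2]]


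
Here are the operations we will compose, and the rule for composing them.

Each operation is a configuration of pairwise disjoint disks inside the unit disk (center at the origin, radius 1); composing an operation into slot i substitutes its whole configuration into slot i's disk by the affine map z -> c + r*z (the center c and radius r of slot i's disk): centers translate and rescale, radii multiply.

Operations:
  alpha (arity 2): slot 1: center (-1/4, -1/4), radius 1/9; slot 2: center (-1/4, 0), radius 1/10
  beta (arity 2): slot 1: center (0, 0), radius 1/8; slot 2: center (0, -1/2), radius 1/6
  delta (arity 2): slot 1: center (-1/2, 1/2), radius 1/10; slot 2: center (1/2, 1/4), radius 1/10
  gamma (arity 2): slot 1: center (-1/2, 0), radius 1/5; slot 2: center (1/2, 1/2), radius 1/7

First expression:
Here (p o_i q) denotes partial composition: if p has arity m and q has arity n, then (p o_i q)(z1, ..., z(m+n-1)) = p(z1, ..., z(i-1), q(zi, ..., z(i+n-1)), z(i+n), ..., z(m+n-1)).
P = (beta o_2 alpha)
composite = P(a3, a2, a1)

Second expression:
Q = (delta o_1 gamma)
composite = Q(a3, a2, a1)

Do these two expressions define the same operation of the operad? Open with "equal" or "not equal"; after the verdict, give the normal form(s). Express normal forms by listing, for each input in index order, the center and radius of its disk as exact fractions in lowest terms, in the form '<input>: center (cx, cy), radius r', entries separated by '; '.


not equal; first: a1: center (-1/24, -1/2), radius 1/60; a2: center (-1/24, -13/24), radius 1/54; a3: center (0, 0), radius 1/8; second: a1: center (1/2, 1/4), radius 1/10; a2: center (-9/20, 11/20), radius 1/70; a3: center (-11/20, 1/2), radius 1/50


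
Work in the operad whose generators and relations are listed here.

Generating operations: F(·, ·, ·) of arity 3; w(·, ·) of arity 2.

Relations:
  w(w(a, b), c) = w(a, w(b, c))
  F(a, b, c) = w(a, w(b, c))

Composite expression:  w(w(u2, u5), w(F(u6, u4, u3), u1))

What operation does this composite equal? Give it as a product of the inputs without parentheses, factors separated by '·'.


u2 · u5 · u6 · u4 · u3 · u1

All parenthesizations of w agree; list the u-inputs left to right.
w(u2, u5) flattens to u2 · u5
F(u6, u4, u3) flattens to u6 · u4 · u3
w(F(u6, u4, u3), u1) flattens to u6 · u4 · u3 · u1
w(w(u2, u5), w(F(u6, u4, u3), u1)) flattens to u2 · u5 · u6 · u4 · u3 · u1


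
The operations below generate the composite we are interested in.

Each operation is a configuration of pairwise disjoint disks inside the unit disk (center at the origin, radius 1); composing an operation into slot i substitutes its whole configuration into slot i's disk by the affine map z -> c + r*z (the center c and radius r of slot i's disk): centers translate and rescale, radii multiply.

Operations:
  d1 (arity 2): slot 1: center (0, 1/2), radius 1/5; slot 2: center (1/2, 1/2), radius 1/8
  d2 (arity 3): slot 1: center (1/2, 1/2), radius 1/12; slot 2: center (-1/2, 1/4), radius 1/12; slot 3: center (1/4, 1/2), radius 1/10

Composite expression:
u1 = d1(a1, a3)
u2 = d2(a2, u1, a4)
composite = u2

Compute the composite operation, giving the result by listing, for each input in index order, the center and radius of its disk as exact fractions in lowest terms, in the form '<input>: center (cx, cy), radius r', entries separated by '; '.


a1: center (-1/2, 7/24), radius 1/60; a2: center (1/2, 1/2), radius 1/12; a3: center (-11/24, 7/24), radius 1/96; a4: center (1/4, 1/2), radius 1/10

Only the slot chain above each a matters under d2; compose those maps.
tracing a2 down its 1-map path: center (1/2, 1/2), radius 1/12
tracing a1 down its 2-map path: center (-1/2, 7/24), radius 1/60
tracing a3 down its 2-map path: center (-11/24, 7/24), radius 1/96
tracing a4 down its 1-map path: center (1/4, 1/2), radius 1/10


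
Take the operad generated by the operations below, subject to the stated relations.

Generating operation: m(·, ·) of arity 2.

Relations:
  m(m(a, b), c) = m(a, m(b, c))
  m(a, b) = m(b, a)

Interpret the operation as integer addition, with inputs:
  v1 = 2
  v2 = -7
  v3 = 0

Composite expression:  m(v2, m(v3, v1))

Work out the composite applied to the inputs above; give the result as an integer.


-5

m(v3, v1) = 2
m(v2, m(v3, v1)) = -5


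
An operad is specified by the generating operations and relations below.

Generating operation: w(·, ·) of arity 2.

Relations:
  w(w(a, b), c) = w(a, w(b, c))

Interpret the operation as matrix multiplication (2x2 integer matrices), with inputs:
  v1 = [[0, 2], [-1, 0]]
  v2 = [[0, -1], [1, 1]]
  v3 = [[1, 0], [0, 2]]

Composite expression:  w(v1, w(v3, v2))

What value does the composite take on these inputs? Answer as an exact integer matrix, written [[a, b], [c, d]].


[[4, 4], [0, 1]]

w(v3, v2) = [[0, -1], [2, 2]]
w(v1, w(v3, v2)) = [[4, 4], [0, 1]]


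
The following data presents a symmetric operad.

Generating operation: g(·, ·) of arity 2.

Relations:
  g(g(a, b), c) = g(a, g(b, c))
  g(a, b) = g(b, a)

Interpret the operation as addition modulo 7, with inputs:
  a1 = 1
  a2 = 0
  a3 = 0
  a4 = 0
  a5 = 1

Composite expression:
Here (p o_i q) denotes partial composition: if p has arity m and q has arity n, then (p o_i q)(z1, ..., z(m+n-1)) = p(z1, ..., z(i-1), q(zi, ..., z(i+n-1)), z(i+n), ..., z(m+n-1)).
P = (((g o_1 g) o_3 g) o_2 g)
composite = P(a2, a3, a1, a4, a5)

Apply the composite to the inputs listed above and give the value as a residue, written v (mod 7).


2 (mod 7)

g(a3, a1) = 1
g(a2, g(a3, a1)) = 1
g(a4, a5) = 1
g(g(a2, g(a3, a1)), g(a4, a5)) = 2


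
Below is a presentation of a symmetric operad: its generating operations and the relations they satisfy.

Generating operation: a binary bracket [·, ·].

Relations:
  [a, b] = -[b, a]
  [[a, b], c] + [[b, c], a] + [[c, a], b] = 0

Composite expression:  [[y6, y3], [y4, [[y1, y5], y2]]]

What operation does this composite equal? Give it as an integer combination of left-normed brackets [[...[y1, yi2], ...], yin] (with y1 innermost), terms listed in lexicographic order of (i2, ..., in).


Left-normed coefficients sit on the y1-initial expansion words.
Composite bracket: [[y6, y3], [y4, [[y1, y5], y2]]]
Applying ab - ba throughout gives 32 signed words (2^5 = 32).
The y1-initial words carry the normal form:
  from y1y5y2y4y3y6, sign -1: term -[[[[[y1, y5], y2], y4], y3], y6]
  from y1y5y2y4y6y3, sign +1: term +[[[[[y1, y5], y2], y4], y6], y3]

-[[[[[y1, y5], y2], y4], y3], y6] + [[[[[y1, y5], y2], y4], y6], y3]


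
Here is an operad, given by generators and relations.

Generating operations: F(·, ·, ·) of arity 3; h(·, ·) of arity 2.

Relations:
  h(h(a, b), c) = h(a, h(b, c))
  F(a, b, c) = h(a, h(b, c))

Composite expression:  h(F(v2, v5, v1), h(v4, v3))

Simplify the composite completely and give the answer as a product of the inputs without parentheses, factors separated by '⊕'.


Associativity of h dissolves the nesting; only the v-input order survives.
F(v2, v5, v1) linearizes to v2 ⊕ v5 ⊕ v1
h(v4, v3) linearizes to v4 ⊕ v3
h(F(v2, v5, v1), h(v4, v3)) linearizes to v2 ⊕ v5 ⊕ v1 ⊕ v4 ⊕ v3

v2 ⊕ v5 ⊕ v1 ⊕ v4 ⊕ v3


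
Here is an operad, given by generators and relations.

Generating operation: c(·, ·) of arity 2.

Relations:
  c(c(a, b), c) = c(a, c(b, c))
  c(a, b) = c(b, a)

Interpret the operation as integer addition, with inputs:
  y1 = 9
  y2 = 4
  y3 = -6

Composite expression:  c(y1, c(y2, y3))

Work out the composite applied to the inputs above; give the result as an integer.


7

c(y2, y3) = -2
c(y1, c(y2, y3)) = 7


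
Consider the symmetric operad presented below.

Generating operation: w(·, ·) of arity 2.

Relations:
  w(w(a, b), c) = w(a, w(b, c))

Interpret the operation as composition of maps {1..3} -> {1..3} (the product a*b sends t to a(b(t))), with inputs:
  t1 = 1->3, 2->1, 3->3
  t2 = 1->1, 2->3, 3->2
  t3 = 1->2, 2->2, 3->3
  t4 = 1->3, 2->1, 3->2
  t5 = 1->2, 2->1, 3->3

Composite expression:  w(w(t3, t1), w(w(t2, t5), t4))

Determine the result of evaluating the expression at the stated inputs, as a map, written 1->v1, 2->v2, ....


w(t3, t1) = 1->3, 2->2, 3->3
w(t2, t5) = 1->3, 2->1, 3->2
w(w(t2, t5), t4) = 1->2, 2->3, 3->1
w(w(t3, t1), w(w(t2, t5), t4)) = 1->2, 2->3, 3->3

1->2, 2->3, 3->3


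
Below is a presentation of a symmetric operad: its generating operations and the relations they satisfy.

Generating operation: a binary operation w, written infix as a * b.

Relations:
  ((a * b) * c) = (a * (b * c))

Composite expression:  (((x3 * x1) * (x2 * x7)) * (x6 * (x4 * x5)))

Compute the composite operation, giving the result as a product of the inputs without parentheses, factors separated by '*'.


x3 * x1 * x2 * x7 * x6 * x4 * x5


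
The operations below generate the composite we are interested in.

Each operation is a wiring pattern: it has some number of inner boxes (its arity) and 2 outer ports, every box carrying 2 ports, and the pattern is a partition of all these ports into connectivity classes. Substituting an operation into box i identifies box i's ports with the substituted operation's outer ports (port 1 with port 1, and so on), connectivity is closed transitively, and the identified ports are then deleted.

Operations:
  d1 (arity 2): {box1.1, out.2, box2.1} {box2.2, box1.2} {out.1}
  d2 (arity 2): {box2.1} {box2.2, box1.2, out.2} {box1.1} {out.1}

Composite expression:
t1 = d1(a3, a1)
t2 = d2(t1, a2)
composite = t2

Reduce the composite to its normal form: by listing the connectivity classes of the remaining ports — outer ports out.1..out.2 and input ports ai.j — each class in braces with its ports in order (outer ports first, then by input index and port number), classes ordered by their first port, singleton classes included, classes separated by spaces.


{out.1} {out.2, a1.1, a2.2, a3.1} {a1.2, a3.2} {a2.1}

After gluing at d2, chains via deleted ports link the a-ports.
after d1, the pattern on (a3, a1) reads {out.1} {out.2, a1.1, a3.1} {a1.2, a3.2} (out.j = its outer ports)
after d2, the pattern on (a3, a1, a2) reads {out.1} {out.2, a1.1, a2.2, a3.1} {a1.2, a3.2} {a2.1} (out.j = its outer ports)


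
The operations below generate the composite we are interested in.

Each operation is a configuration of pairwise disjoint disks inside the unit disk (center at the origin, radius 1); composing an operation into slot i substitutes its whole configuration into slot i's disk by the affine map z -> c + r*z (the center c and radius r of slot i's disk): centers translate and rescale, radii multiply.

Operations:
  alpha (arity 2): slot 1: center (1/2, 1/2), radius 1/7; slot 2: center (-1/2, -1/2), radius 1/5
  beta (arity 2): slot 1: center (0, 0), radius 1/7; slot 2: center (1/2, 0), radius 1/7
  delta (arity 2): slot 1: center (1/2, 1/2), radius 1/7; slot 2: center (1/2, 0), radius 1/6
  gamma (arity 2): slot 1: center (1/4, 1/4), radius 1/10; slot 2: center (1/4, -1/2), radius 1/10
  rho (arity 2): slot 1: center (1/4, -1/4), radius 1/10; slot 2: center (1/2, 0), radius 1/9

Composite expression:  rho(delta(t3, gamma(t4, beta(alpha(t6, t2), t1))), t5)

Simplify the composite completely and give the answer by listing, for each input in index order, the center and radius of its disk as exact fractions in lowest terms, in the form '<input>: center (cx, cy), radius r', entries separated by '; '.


t1: center (61/200, -31/120), radius 1/4200; t2: center (1277/4200, -2171/8400), radius 1/21000; t3: center (3/10, -1/5), radius 1/70; t4: center (73/240, -59/240), radius 1/600; t5: center (1/2, 0), radius 1/9; t6: center (213/700, -723/2800), radius 1/29400

Only the slot chain above each t matters under rho; compose those maps.
tracing t3 down its 2-map path: center (3/10, -1/5), radius 1/70
tracing t4 down its 3-map path: center (73/240, -59/240), radius 1/600
tracing t6 down its 5-map path: center (213/700, -723/2800), radius 1/29400
tracing t2 down its 5-map path: center (1277/4200, -2171/8400), radius 1/21000
tracing t1 down its 4-map path: center (61/200, -31/120), radius 1/4200
tracing t5 down its 1-map path: center (1/2, 0), radius 1/9


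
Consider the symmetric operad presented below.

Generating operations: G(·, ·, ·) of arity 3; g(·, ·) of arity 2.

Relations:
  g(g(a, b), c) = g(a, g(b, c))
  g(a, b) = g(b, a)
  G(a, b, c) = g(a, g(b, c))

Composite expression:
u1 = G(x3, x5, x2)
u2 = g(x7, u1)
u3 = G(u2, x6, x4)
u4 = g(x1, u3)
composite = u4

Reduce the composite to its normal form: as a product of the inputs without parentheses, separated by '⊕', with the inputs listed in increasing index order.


x1 ⊕ x2 ⊕ x3 ⊕ x4 ⊕ x5 ⊕ x6 ⊕ x7


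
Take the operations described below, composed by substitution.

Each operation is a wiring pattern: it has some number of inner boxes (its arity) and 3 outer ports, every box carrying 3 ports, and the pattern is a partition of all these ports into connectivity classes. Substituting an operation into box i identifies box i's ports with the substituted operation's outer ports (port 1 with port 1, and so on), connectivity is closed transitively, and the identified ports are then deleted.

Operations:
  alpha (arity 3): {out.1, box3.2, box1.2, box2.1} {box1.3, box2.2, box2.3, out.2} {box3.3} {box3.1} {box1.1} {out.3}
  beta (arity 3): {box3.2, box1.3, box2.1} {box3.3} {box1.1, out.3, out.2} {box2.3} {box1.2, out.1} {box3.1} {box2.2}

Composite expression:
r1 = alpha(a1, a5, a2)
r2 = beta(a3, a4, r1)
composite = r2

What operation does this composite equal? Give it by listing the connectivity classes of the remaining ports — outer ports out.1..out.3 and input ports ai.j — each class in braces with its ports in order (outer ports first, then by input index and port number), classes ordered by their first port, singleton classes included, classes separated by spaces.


{out.1, a3.2} {out.2, out.3, a3.1} {a1.1} {a1.2, a2.2, a5.1} {a1.3, a3.3, a4.1, a5.2, a5.3} {a2.1} {a2.3} {a4.2} {a4.3}

Substituting into beta glues patterns; closure does the rest.
composing alpha on (a1, a5, a2), with out.j its own outer ports: {out.1, a1.2, a2.2, a5.1} {out.2, a1.3, a5.2, a5.3} {out.3} {a1.1} {a2.1} {a2.3}
composing beta on (a3, a4, a1, a5, a2), with out.j its own outer ports: {out.1, a3.2} {out.2, out.3, a3.1} {a1.1} {a1.2, a2.2, a5.1} {a1.3, a3.3, a4.1, a5.2, a5.3} {a2.1} {a2.3} {a4.2} {a4.3}


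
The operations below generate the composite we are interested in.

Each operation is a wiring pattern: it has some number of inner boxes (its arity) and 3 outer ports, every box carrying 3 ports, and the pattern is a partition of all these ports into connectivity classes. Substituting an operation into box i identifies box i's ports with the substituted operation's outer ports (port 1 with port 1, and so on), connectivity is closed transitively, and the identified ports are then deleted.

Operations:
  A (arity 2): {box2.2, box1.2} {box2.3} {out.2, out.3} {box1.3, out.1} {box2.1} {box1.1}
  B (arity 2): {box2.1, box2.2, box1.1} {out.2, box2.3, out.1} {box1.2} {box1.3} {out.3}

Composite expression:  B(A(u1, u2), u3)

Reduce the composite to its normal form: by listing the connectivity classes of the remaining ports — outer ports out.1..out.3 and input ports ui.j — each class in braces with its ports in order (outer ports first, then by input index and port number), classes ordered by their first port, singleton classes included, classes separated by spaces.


Substituting into B glues patterns; closure does the rest.
after A, the pattern on (u1, u2) reads {out.1, u1.3} {out.2, out.3} {u1.1} {u1.2, u2.2} {u2.1} {u2.3} (out.j = its outer ports)
after B, the pattern on (u1, u2, u3) reads {out.1, out.2, u3.3} {out.3} {u1.1} {u1.2, u2.2} {u1.3, u3.1, u3.2} {u2.1} {u2.3} (out.j = its outer ports)

{out.1, out.2, u3.3} {out.3} {u1.1} {u1.2, u2.2} {u1.3, u3.1, u3.2} {u2.1} {u2.3}


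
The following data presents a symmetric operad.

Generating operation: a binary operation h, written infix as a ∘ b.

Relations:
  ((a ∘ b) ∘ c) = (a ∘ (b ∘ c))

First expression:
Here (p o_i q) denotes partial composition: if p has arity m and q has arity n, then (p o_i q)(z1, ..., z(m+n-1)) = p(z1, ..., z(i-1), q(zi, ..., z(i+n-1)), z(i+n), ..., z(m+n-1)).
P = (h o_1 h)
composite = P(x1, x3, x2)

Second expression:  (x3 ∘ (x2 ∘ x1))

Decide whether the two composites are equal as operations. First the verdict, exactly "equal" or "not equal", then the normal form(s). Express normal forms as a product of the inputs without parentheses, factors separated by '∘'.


not equal — first x1 ∘ x3 ∘ x2, second x3 ∘ x2 ∘ x1

In normal form, the first expression is x1 ∘ x3 ∘ x2
In normal form, the second expression is x3 ∘ x2 ∘ x1
The normal forms differ: not equal.


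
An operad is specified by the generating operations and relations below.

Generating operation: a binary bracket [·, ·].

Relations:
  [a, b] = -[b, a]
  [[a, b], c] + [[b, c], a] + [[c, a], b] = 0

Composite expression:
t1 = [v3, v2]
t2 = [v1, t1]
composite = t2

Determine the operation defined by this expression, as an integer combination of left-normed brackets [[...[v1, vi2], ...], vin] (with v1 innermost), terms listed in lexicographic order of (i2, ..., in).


-[[v1, v2], v3] + [[v1, v3], v2]

Left-normed coefficients sit on the v1-initial expansion words.
Composite bracket: [v1, [v3, v2]]
The bracket unfolds into 4 signed words via [a, b] = ab - ba (2^2 = 4).
The v1-initial words carry the normal form:
  sign of v1v2v3 is -1, so it contributes -[[v1, v2], v3]
  sign of v1v3v2 is +1, so it contributes +[[v1, v3], v2]


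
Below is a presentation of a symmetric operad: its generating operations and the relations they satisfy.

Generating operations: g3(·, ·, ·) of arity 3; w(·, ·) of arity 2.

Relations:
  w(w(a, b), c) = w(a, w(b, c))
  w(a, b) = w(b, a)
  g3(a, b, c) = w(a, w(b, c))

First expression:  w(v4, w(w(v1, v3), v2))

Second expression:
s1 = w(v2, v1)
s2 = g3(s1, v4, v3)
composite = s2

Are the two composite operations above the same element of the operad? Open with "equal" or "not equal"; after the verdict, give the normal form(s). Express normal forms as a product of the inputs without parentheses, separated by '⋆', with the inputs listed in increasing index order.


equal — both sides give v1 ⋆ v2 ⋆ v3 ⋆ v4

Reducing the first expression gives v1 ⋆ v2 ⋆ v3 ⋆ v4
Reducing the second expression gives v1 ⋆ v2 ⋆ v3 ⋆ v4
Both agree, so they are equal.


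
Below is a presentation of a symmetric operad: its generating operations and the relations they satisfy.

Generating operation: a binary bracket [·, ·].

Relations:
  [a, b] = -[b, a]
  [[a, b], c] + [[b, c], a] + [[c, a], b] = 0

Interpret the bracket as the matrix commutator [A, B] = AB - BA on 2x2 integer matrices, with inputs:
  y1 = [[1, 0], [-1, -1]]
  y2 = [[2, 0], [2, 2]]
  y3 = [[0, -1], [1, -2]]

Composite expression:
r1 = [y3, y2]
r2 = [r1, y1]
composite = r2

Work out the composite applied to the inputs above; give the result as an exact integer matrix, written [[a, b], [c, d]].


[y3, y2] = [[-2, 0], [-4, 2]]
[[y3, y2], y1] = [[0, 0], [-12, 0]]

[[0, 0], [-12, 0]]


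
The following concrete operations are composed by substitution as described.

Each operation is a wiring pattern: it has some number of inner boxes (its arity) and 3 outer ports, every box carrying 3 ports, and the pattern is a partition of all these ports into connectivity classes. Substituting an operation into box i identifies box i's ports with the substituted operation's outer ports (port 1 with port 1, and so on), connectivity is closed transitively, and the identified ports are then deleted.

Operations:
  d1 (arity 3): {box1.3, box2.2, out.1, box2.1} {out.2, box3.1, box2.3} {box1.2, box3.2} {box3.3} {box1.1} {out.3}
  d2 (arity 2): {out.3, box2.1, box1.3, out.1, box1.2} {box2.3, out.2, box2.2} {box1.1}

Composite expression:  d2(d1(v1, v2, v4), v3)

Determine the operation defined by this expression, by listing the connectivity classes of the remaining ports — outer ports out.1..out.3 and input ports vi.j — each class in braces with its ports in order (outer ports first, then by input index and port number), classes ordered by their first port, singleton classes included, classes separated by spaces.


{out.1, out.3, v2.3, v3.1, v4.1} {out.2, v3.2, v3.3} {v1.1} {v1.2, v4.2} {v1.3, v2.1, v2.2} {v4.3}

Treat the ports identified at d2 as solder joints: merge, then drop.
the subtree at d1 composes to {out.1, v1.3, v2.1, v2.2} {out.2, v2.3, v4.1} {out.3} {v1.1} {v1.2, v4.2} {v4.3} on (v1, v2, v4); out.j = own outer ports
the subtree at d2 composes to {out.1, out.3, v2.3, v3.1, v4.1} {out.2, v3.2, v3.3} {v1.1} {v1.2, v4.2} {v1.3, v2.1, v2.2} {v4.3} on (v1, v2, v4, v3); out.j = own outer ports


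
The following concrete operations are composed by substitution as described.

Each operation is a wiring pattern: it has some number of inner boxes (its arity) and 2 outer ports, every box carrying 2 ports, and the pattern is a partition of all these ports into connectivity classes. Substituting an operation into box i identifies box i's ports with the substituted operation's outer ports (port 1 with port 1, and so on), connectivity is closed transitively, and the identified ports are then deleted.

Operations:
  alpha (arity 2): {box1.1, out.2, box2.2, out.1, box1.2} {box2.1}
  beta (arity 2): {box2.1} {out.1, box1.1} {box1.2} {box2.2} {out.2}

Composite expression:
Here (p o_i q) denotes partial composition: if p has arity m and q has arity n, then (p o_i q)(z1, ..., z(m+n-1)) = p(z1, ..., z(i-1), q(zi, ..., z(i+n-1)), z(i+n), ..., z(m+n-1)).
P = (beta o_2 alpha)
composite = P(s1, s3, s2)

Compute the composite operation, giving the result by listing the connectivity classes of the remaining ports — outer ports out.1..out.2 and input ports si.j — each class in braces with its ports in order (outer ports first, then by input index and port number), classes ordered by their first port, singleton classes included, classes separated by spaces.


{out.1, s1.1} {out.2} {s1.2} {s2.1} {s2.2, s3.1, s3.2}

Reachability decides: close wires over beta-identified ports.
alpha over (s3, s2) gives {out.1, out.2, s2.2, s3.1, s3.2} {s2.1}, out.j being that stage's outer ports
beta over (s1, s3, s2) gives {out.1, s1.1} {out.2} {s1.2} {s2.1} {s2.2, s3.1, s3.2}, out.j being that stage's outer ports


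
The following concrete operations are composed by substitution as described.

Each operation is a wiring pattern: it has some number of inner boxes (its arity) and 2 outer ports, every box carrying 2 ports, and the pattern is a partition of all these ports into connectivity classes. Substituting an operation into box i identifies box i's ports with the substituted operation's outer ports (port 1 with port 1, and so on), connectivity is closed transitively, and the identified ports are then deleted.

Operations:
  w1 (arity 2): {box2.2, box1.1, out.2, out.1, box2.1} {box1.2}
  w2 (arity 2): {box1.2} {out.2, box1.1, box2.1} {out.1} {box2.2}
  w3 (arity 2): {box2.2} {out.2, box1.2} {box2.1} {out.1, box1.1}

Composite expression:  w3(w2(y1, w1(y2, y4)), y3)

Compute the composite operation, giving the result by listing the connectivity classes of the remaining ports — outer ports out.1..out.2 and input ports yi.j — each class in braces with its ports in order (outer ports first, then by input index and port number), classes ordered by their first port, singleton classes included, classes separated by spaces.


{out.1} {out.2, y1.1, y2.1, y4.1, y4.2} {y1.2} {y2.2} {y3.1} {y3.2}

Reachability decides: close wires over w3-identified ports.
w1 over (y2, y4) gives {out.1, out.2, y2.1, y4.1, y4.2} {y2.2}, out.j being that stage's outer ports
w2 over (y1, y2, y4) gives {out.1} {out.2, y1.1, y2.1, y4.1, y4.2} {y1.2} {y2.2}, out.j being that stage's outer ports
w3 over (y1, y2, y4, y3) gives {out.1} {out.2, y1.1, y2.1, y4.1, y4.2} {y1.2} {y2.2} {y3.1} {y3.2}, out.j being that stage's outer ports


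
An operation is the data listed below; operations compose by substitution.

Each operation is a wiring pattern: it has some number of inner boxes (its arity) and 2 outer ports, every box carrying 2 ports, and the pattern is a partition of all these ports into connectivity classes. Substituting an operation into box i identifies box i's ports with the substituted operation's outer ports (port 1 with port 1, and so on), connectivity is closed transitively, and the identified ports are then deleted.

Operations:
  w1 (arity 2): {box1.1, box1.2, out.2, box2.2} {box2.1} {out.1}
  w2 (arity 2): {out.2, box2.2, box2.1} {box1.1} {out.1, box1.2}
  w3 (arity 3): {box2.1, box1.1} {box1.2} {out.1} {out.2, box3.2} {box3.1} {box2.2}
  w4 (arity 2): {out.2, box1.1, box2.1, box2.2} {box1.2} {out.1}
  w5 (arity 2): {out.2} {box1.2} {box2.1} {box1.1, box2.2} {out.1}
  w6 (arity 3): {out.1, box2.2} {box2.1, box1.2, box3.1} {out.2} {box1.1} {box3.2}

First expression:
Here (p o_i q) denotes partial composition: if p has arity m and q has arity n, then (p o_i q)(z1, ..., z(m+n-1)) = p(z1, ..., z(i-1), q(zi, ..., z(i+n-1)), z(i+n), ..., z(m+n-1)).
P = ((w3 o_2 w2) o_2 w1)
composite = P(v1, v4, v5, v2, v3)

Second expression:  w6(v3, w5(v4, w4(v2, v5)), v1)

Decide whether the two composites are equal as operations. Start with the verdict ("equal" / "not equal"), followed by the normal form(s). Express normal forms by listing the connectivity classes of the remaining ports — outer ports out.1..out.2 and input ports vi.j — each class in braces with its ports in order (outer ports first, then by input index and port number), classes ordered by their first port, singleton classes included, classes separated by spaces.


not equal; first: {out.1} {out.2, v3.2} {v1.1, v4.1, v4.2, v5.2} {v1.2} {v2.1, v2.2} {v3.1} {v5.1}; second: {out.1} {out.2} {v1.1, v3.2} {v1.2} {v2.1, v4.1, v5.1, v5.2} {v2.2} {v3.1} {v4.2}

Reducing the first expression gives {out.1} {out.2, v3.2} {v1.1, v4.1, v4.2, v5.2} {v1.2} {v2.1, v2.2} {v3.1} {v5.1}
Reducing the second expression gives {out.1} {out.2} {v1.1, v3.2} {v1.2} {v2.1, v4.1, v5.1, v5.2} {v2.2} {v3.1} {v4.2}
No match — not equal.
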